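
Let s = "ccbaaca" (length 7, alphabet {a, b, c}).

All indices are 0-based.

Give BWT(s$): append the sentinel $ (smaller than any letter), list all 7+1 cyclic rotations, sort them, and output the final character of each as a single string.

acbacac$

rank  rotation  last
    0  $ccbaaca  a
    1  a$ccbaac  c
    2  aaca$ccb  b
    3  aca$ccba  a
    4  baaca$cc  c
    5  ca$ccbaa  a
    6  cbaaca$c  c
    7  ccbaaca$  $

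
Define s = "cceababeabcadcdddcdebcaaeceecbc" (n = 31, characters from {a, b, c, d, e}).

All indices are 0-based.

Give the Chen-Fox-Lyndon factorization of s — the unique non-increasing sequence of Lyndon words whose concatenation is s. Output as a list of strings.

emit factor 1: 'cce' (i=0, period=3)
emit factor 2: 'ababeabcadcdddcdebc' (i=3, period=19)
emit factor 3: 'aaeceecbc' (i=22, period=9)

["cce", "ababeabcadcdddcdebc", "aaeceecbc"]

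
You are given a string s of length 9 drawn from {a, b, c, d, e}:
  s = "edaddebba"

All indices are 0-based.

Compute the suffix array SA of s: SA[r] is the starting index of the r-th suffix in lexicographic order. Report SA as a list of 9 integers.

rank | idx | suffix
   0 |   8 | a
   1 |   2 | addebba
   2 |   7 | ba
   3 |   6 | bba
   4 |   1 | daddebba
   5 |   3 | ddebba
   6 |   4 | debba
   7 |   5 | ebba
   8 |   0 | edaddebba

[8, 2, 7, 6, 1, 3, 4, 5, 0]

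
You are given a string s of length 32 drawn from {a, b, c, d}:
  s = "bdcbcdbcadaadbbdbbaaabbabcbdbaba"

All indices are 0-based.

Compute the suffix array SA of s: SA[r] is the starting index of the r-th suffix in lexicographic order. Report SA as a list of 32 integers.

[31, 18, 19, 10, 29, 20, 23, 8, 11, 30, 17, 28, 22, 16, 21, 13, 6, 24, 3, 26, 14, 0, 7, 2, 25, 4, 9, 27, 15, 12, 5, 1]

rank | idx | suffix
   0 |  31 | a
   1 |  18 | aaabbabcbdbaba
   2 |  19 | aabbabcbdbaba
   3 |  10 | aadbbdbbaaabbabcbdbaba
   4 |  29 | aba
   5 |  20 | abbabcbdbaba
   6 |  23 | abcbdbaba
   7 |   8 | adaadbbdbbaaabbabcbdbaba
   8 |  11 | adbbdbbaaabbabcbdbaba
   9 |  30 | ba
  10 |  17 | baaabbabcbdbaba
  11 |  28 | baba
  12 |  22 | babcbdbaba
  13 |  16 | bbaaabbabcbdbaba
  14 |  21 | bbabcbdbaba
  15 |  13 | bbdbbaaabbabcbdbaba
  16 |   6 | bcadaadbbdbbaaabbabcbdbaba
  17 |  24 | bcbdbaba
  18 |   3 | bcdbcadaadbbdbbaaabbabcbdbaba
  19 |  26 | bdbaba
  20 |  14 | bdbbaaabbabcbdbaba
  21 |   0 | bdcbcdbcadaadbbdbbaaabbabcbdbaba
  22 |   7 | cadaadbbdbbaaabbabcbdbaba
  23 |   2 | cbcdbcadaadbbdbbaaabbabcbdbaba
  24 |  25 | cbdbaba
  25 |   4 | cdbcadaadbbdbbaaabbabcbdbaba
  26 |   9 | daadbbdbbaaabbabcbdbaba
  27 |  27 | dbaba
  28 |  15 | dbbaaabbabcbdbaba
  29 |  12 | dbbdbbaaabbabcbdbaba
  30 |   5 | dbcadaadbbdbbaaabbabcbdbaba
  31 |   1 | dcbcdbcadaadbbdbbaaabbabcbdbaba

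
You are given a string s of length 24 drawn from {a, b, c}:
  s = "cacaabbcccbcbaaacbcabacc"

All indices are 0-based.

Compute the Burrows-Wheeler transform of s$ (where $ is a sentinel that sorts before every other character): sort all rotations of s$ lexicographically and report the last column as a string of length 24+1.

rank  rotation                   last
    0  $cacaabbcccbcbaaacbcabacc  c
    1  aaacbcabacc$cacaabbcccbcb  b
    2  aabbcccbcbaaacbcabacc$cac  c
    3  aacbcabacc$cacaabbcccbcba  a
    4  abacc$cacaabbcccbcbaaacbc  c
    5  abbcccbcbaaacbcabacc$caca  a
    6  acaabbcccbcbaaacbcabacc$c  c
    7  acbcabacc$cacaabbcccbcbaa  a
    8  acc$cacaabbcccbcbaaacbcab  b
    9  baaacbcabacc$cacaabbcccbc  c
   10  bacc$cacaabbcccbcbaaacbca  a
   11  bbcccbcbaaacbcabacc$cacaa  a
   12  bcabacc$cacaabbcccbcbaaac  c
   13  bcbaaacbcabacc$cacaabbccc  c
   14  bcccbcbaaacbcabacc$cacaab  b
   15  c$cacaabbcccbcbaaacbcabac  c
   16  caabbcccbcbaaacbcabacc$ca  a
   17  cabacc$cacaabbcccbcbaaacb  b
   18  cacaabbcccbcbaaacbcabacc$  $
   19  cbaaacbcabacc$cacaabbcccb  b
   20  cbcabacc$cacaabbcccbcbaaa  a
   21  cbcbaaacbcabacc$cacaabbcc  c
   22  cc$cacaabbcccbcbaaacbcaba  a
   23  ccbcbaaacbcabacc$cacaabbc  c
   24  cccbcbaaacbcabacc$cacaabb  b

cbcacacabcaaccbcab$bacacb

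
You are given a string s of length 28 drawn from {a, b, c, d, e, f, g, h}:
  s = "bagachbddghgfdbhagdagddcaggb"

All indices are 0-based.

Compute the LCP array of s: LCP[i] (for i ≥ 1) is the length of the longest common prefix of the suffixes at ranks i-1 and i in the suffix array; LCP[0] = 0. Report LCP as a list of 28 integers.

rank | idx | suffix
   0 |   3 | achbddghgfdbhagdagddcaggb
   1 |   1 | agachbddghgfdbhagdagddcaggb
   2 |  16 | agdagddcaggb
   3 |  19 | agddcaggb
   4 |  24 | aggb
   5 |  27 | b
   6 |   0 | bagachbddghgfdbhagdagddcaggb
   7 |   6 | bddghgfdbhagdagddcaggb
   8 |  14 | bhagdagddcaggb
   9 |  23 | caggb
  10 |   4 | chbddghgfdbhagdagddcaggb
  11 |  18 | dagddcaggb
  12 |  13 | dbhagdagddcaggb
  13 |  22 | dcaggb
  14 |  21 | ddcaggb
  15 |   7 | ddghgfdbhagdagddcaggb
  16 |   8 | dghgfdbhagdagddcaggb
  17 |  12 | fdbhagdagddcaggb
  18 |   2 | gachbddghgfdbhagdagddcaggb
  19 |  26 | gb
  20 |  17 | gdagddcaggb
  21 |  20 | gddcaggb
  22 |  11 | gfdbhagdagddcaggb
  23 |  25 | ggb
  24 |   9 | ghgfdbhagdagddcaggb
  25 |  15 | hagdagddcaggb
  26 |   5 | hbddghgfdbhagdagddcaggb
  27 |  10 | hgfdbhagdagddcaggb

SA = [3, 1, 16, 19, 24, 27, 0, 6, 14, 23, 4, 18, 13, 22, 21, 7, 8, 12, 2, 26, 17, 20, 11, 25, 9, 15, 5, 10]
[i] adj suffixes → lcp
  [1] 3/1 → 1 ('a')
  [2] 1/16 → 2 ('ag')
  [3] 16/19 → 3 ('agd')
  [4] 19/24 → 2 ('ag')
  [5] 24/27 → 0 ('')
  [6] 27/0 → 1 ('b')
  [7] 0/6 → 1 ('b')
  [8] 6/14 → 1 ('b')
  [9] 14/23 → 0 ('')
  [10] 23/4 → 1 ('c')
  [11] 4/18 → 0 ('')
  [12] 18/13 → 1 ('d')
  [13] 13/22 → 1 ('d')
  [14] 22/21 → 1 ('d')
  [15] 21/7 → 2 ('dd')
  [16] 7/8 → 1 ('d')
  [17] 8/12 → 0 ('')
  [18] 12/2 → 0 ('')
  [19] 2/26 → 1 ('g')
  [20] 26/17 → 1 ('g')
  [21] 17/20 → 2 ('gd')
  [22] 20/11 → 1 ('g')
  [23] 11/25 → 1 ('g')
  [24] 25/9 → 1 ('g')
  [25] 9/15 → 0 ('')
  [26] 15/5 → 1 ('h')
  [27] 5/10 → 1 ('h')

[0, 1, 2, 3, 2, 0, 1, 1, 1, 0, 1, 0, 1, 1, 1, 2, 1, 0, 0, 1, 1, 2, 1, 1, 1, 0, 1, 1]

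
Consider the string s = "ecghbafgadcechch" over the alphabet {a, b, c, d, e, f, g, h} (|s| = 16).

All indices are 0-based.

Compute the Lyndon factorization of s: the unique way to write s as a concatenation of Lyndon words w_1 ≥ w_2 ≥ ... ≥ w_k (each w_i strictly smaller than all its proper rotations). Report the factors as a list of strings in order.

emit factor 1: 'e' (i=0, period=1)
emit factor 2: 'cgh' (i=1, period=3)
emit factor 3: 'b' (i=4, period=1)
emit factor 4: 'afg' (i=5, period=3)
emit factor 5: 'adcechch' (i=8, period=8)

["e", "cgh", "b", "afg", "adcechch"]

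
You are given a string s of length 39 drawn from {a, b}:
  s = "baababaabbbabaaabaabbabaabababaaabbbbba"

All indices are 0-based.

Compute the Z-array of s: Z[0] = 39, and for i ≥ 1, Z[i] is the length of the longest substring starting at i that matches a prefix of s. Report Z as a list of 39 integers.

Z[0]=39
i=1: outside box; Z[1]=0
i=2: outside box; Z[2]=0
i=3: outside box; Z[3]=2 scan→box=[3,5)
i=4: min(r-i=1, Z[1]=0)=0; Z[4]=0
i=5: outside box; Z[5]=4 scan→box=[5,9)
i=6: min(r-i=3, Z[1]=0)=0; Z[6]=0
i=7: min(r-i=2, Z[2]=0)=0; Z[7]=0
i=8: min(r-i=1, Z[3]=2)=1; Z[8]=1
i=9: outside box; Z[9]=1 scan→box=[9,10)
i=10: outside box; Z[10]=2 scan→box=[10,12)
i=11: min(r-i=1, Z[1]=0)=0; Z[11]=0
i=12: outside box; Z[12]=3 scan→box=[12,15)
i=13: min(r-i=2, Z[1]=0)=0; Z[13]=0
i=14: min(r-i=1, Z[2]=0)=0; Z[14]=0
i=15: outside box; Z[15]=0
i=16: outside box; Z[16]=4 scan→box=[16,20)
i=17: min(r-i=3, Z[1]=0)=0; Z[17]=0
i=18: min(r-i=2, Z[2]=0)=0; Z[18]=0
i=19: min(r-i=1, Z[3]=2)=1; Z[19]=1
i=20: outside box; Z[20]=2 scan→box=[20,22)
i=21: min(r-i=1, Z[1]=0)=0; Z[21]=0
i=22: outside box; Z[22]=7 scan→box=[22,29)
i=23: min(r-i=6, Z[1]=0)=0; Z[23]=0
i=24: min(r-i=5, Z[2]=0)=0; Z[24]=0
i=25: min(r-i=4, Z[3]=2)=2; Z[25]=2
i=26: min(r-i=3, Z[4]=0)=0; Z[26]=0
i=27: min(r-i=2, Z[5]=4)=2; Z[27]=2
i=28: min(r-i=1, Z[6]=0)=0; Z[28]=0
i=29: outside box; Z[29]=3 scan→box=[29,32)
i=30: min(r-i=2, Z[1]=0)=0; Z[30]=0
i=31: min(r-i=1, Z[2]=0)=0; Z[31]=0
i=32: outside box; Z[32]=0
i=33: outside box; Z[33]=1 scan→box=[33,34)
i=34: outside box; Z[34]=1 scan→box=[34,35)
i=35: outside box; Z[35]=1 scan→box=[35,36)
i=36: outside box; Z[36]=1 scan→box=[36,37)
i=37: outside box; Z[37]=2 scan→box=[37,39)
i=38: min(r-i=1, Z[1]=0)=0; Z[38]=0

[39, 0, 0, 2, 0, 4, 0, 0, 1, 1, 2, 0, 3, 0, 0, 0, 4, 0, 0, 1, 2, 0, 7, 0, 0, 2, 0, 2, 0, 3, 0, 0, 0, 1, 1, 1, 1, 2, 0]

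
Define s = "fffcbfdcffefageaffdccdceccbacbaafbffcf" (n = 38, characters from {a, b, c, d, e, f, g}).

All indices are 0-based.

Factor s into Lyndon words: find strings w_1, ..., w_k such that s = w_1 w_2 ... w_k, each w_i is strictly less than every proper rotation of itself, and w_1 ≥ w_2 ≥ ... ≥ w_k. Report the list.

["f", "f", "f", "c", "bfdcffef", "age", "affdccdceccb", "acb", "aafbffcf"]

emit factor 1: 'f' (i=0, period=1)
emit factor 2: 'f' (i=1, period=1)
emit factor 3: 'f' (i=2, period=1)
emit factor 4: 'c' (i=3, period=1)
emit factor 5: 'bfdcffef' (i=4, period=8)
emit factor 6: 'age' (i=12, period=3)
emit factor 7: 'affdccdceccb' (i=15, period=12)
emit factor 8: 'acb' (i=27, period=3)
emit factor 9: 'aafbffcf' (i=30, period=8)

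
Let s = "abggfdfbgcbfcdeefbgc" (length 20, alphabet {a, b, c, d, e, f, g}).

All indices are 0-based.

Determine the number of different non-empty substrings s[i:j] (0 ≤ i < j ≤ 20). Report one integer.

190

rank→(start, suffix):
  0 → (0, 'abggfdfbgcbfcdeefbgc')
  1 → (10, 'bfcdeefbgc')
  2 → (17, 'bgc')
  3 → (7, 'bgcbfcdeefbgc')
  4 → (1, 'bggfdfbgcbfcdeefbgc')
  5 → (19, 'c')
  6 → (9, 'cbfcdeefbgc')
  7 → (12, 'cdeefbgc')
  8 → (13, 'deefbgc')
  9 → (5, 'dfbgcbfcdeefbgc')
  10 → (14, 'eefbgc')
  11 → (15, 'efbgc')
  12 → (16, 'fbgc')
  13 → (6, 'fbgcbfcdeefbgc')
  14 → (11, 'fcdeefbgc')
  15 → (4, 'fdfbgcbfcdeefbgc')
  16 → (18, 'gc')
  17 → (8, 'gcbfcdeefbgc')
  18 → (3, 'gfdfbgcbfcdeefbgc')
  19 → (2, 'ggfdfbgcbfcdeefbgc')

SA = [0, 10, 17, 7, 1, 19, 9, 12, 13, 5, 14, 15, 16, 6, 11, 4, 18, 8, 3, 2]
rank  pair      lcp
   1  s[0:],s[10:]  0  ''
   2  s[10:],s[17:]  1  'b'
   3  s[17:],s[7:]  3  'bgc'
   4  s[7:],s[1:]  2  'bg'
   5  s[1:],s[19:]  0  ''
   6  s[19:],s[9:]  1  'c'
   7  s[9:],s[12:]  1  'c'
   8  s[12:],s[13:]  0  ''
   9  s[13:],s[5:]  1  'd'
  10  s[5:],s[14:]  0  ''
  11  s[14:],s[15:]  1  'e'
  12  s[15:],s[16:]  0  ''
  13  s[16:],s[6:]  4  'fbgc'
  14  s[6:],s[11:]  1  'f'
  15  s[11:],s[4:]  1  'f'
  16  s[4:],s[18:]  0  ''
  17  s[18:],s[8:]  2  'gc'
  18  s[8:],s[3:]  1  'g'
  19  s[3:],s[2:]  1  'g'

n(n+1)/2 = 20·21/2 = 210
Σ LCP = 0 + 0 + 1 + 3 + 2 + 0 + 1 + 1 + 0 + 1 + 0 + 1 + 0 + 4 + 1 + 1 + 0 + 2 + 1 + 1 = 20
distinct = 210 − 20 = 190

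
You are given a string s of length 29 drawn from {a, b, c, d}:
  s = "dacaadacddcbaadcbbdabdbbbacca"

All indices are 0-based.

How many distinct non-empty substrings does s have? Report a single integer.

394

rank | idx | suffix
   0 |  28 | a
   1 |   3 | aadacddcbaadcbbdabdbbbacca
   2 |  12 | aadcbbdabdbbbacca
   3 |  19 | abdbbbacca
   4 |   1 | acaadacddcbaadcbbdabdbbbacca
   5 |  25 | acca
   6 |   6 | acddcbaadcbbdabdbbbacca
   7 |   4 | adacddcbaadcbbdabdbbbacca
   8 |  13 | adcbbdabdbbbacca
   9 |  11 | baadcbbdabdbbbacca
  10 |  24 | bacca
  11 |  23 | bbacca
  12 |  22 | bbbacca
  13 |  16 | bbdabdbbbacca
  14 |  17 | bdabdbbbacca
  15 |  20 | bdbbbacca
  16 |  27 | ca
  17 |   2 | caadacddcbaadcbbdabdbbbacca
  18 |  10 | cbaadcbbdabdbbbacca
  19 |  15 | cbbdabdbbbacca
  20 |  26 | cca
  21 |   7 | cddcbaadcbbdabdbbbacca
  22 |  18 | dabdbbbacca
  23 |   0 | dacaadacddcbaadcbbdabdbbbacca
  24 |   5 | dacddcbaadcbbdabdbbbacca
  25 |  21 | dbbbacca
  26 |   9 | dcbaadcbbdabdbbbacca
  27 |  14 | dcbbdabdbbbacca
  28 |   8 | ddcbaadcbbdabdbbbacca

SA = [28, 3, 12, 19, 1, 25, 6, 4, 13, 11, 24, 23, 22, 16, 17, 20, 27, 2, 10, 15, 26, 7, 18, 0, 5, 21, 9, 14, 8]
i: (SA[i-1],SA[i]) lcp shared
  1: (28,3) 1 'a'
  2: (3,12) 3 'aad'
  3: (12,19) 1 'a'
  4: (19,1) 1 'a'
  5: (1,25) 2 'ac'
  6: (25,6) 2 'ac'
  7: (6,4) 1 'a'
  8: (4,13) 2 'ad'
  9: (13,11) 0 ''
  10: (11,24) 2 'ba'
  11: (24,23) 1 'b'
  12: (23,22) 2 'bb'
  13: (22,16) 2 'bb'
  14: (16,17) 1 'b'
  15: (17,20) 2 'bd'
  16: (20,27) 0 ''
  17: (27,2) 2 'ca'
  18: (2,10) 1 'c'
  19: (10,15) 2 'cb'
  20: (15,26) 1 'c'
  21: (26,7) 1 'c'
  22: (7,18) 0 ''
  23: (18,0) 2 'da'
  24: (0,5) 3 'dac'
  25: (5,21) 1 'd'
  26: (21,9) 1 'd'
  27: (9,14) 3 'dcb'
  28: (14,8) 1 'd'

n(n+1)/2 = 29·30/2 = 435
Σ LCP = 0 + 1 + 3 + 1 + 1 + 2 + 2 + 1 + 2 + 0 + 2 + 1 + 2 + 2 + 1 + 2 + 0 + 2 + 1 + 2 + 1 + 1 + 0 + 2 + 3 + 1 + 1 + 3 + 1 = 41
distinct = 435 − 41 = 394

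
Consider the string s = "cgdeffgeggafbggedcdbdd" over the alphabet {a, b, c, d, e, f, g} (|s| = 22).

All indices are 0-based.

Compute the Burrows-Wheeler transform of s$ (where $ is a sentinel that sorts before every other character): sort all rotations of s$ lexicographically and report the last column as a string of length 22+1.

dgdfd$dcebggdgaefgcgfeb

rank  rotation                 last
    0  $cgdeffgeggafbggedcdbdd  d
    1  afbggedcdbdd$cgdeffgegg  g
    2  bdd$cgdeffgeggafbggedcd  d
    3  bggedcdbdd$cgdeffgeggaf  f
    4  cdbdd$cgdeffgeggafbgged  d
    5  cgdeffgeggafbggedcdbdd$  $
    6  d$cgdeffgeggafbggedcdbd  d
    7  dbdd$cgdeffgeggafbggedc  c
    8  dcdbdd$cgdeffgeggafbgge  e
    9  dd$cgdeffgeggafbggedcdb  b
   10  deffgeggafbggedcdbdd$cg  g
   11  edcdbdd$cgdeffgeggafbgg  g
   12  effgeggafbggedcdbdd$cgd  d
   13  eggafbggedcdbdd$cgdeffg  g
   14  fbggedcdbdd$cgdeffgegga  a
   15  ffgeggafbggedcdbdd$cgde  e
   16  fgeggafbggedcdbdd$cgdef  f
   17  gafbggedcdbdd$cgdeffgeg  g
   18  gdeffgeggafbggedcdbdd$c  c
   19  gedcdbdd$cgdeffgeggafbg  g
   20  geggafbggedcdbdd$cgdeff  f
   21  ggafbggedcdbdd$cgdeffge  e
   22  ggedcdbdd$cgdeffgeggafb  b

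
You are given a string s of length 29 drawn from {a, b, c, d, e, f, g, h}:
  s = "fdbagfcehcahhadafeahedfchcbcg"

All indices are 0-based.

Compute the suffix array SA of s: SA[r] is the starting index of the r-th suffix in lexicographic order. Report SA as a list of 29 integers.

sorted suffixes:
  #0 SA[0]=13  'adafeahedfchcbcg'
  #1 SA[1]=15  'afeahedfchcbcg'
  #2 SA[2]=3  'agfcehcahhadafeahedfchcbcg'
  #3 SA[3]=18  'ahedfchcbcg'
  #4 SA[4]=10  'ahhadafeahedfchcbcg'
  #5 SA[5]=2  'bagfcehcahhadafeahedfchcbcg'
  #6 SA[6]=26  'bcg'
  #7 SA[7]=9  'cahhadafeahedfchcbcg'
  #8 SA[8]=25  'cbcg'
  #9 SA[9]=6  'cehcahhadafeahedfchcbcg'
  #10 SA[10]=27  'cg'
  #11 SA[11]=23  'chcbcg'
  #12 SA[12]=14  'dafeahedfchcbcg'
  #13 SA[13]=1  'dbagfcehcahhadafeahedfchcbcg'
  #14 SA[14]=21  'dfchcbcg'
  #15 SA[15]=17  'eahedfchcbcg'
  #16 SA[16]=20  'edfchcbcg'
  #17 SA[17]=7  'ehcahhadafeahedfchcbcg'
  #18 SA[18]=5  'fcehcahhadafeahedfchcbcg'
  #19 SA[19]=22  'fchcbcg'
  #20 SA[20]=0  'fdbagfcehcahhadafeahedfchcbcg'
  #21 SA[21]=16  'feahedfchcbcg'
  #22 SA[22]=28  'g'
  #23 SA[23]=4  'gfcehcahhadafeahedfchcbcg'
  #24 SA[24]=12  'hadafeahedfchcbcg'
  #25 SA[25]=8  'hcahhadafeahedfchcbcg'
  #26 SA[26]=24  'hcbcg'
  #27 SA[27]=19  'hedfchcbcg'
  #28 SA[28]=11  'hhadafeahedfchcbcg'

[13, 15, 3, 18, 10, 2, 26, 9, 25, 6, 27, 23, 14, 1, 21, 17, 20, 7, 5, 22, 0, 16, 28, 4, 12, 8, 24, 19, 11]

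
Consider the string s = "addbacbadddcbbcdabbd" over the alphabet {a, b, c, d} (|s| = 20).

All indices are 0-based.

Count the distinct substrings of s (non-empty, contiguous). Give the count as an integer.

187

rank→(start, suffix):
  0 → (16, 'abbd')
  1 → (4, 'acbadddcbbcdabbd')
  2 → (0, 'addbacbadddcbbcdabbd')
  3 → (7, 'adddcbbcdabbd')
  4 → (3, 'bacbadddcbbcdabbd')
  5 → (6, 'badddcbbcdabbd')
  6 → (12, 'bbcdabbd')
  7 → (17, 'bbd')
  8 → (13, 'bcdabbd')
  9 → (18, 'bd')
  10 → (5, 'cbadddcbbcdabbd')
  11 → (11, 'cbbcdabbd')
  12 → (14, 'cdabbd')
  13 → (19, 'd')
  14 → (15, 'dabbd')
  15 → (2, 'dbacbadddcbbcdabbd')
  16 → (10, 'dcbbcdabbd')
  17 → (1, 'ddbacbadddcbbcdabbd')
  18 → (9, 'ddcbbcdabbd')
  19 → (8, 'dddcbbcdabbd')

SA = [16, 4, 0, 7, 3, 6, 12, 17, 13, 18, 5, 11, 14, 19, 15, 2, 10, 1, 9, 8]
[i] adj suffixes → lcp
  [1] 16/4 → 1 ('a')
  [2] 4/0 → 1 ('a')
  [3] 0/7 → 3 ('add')
  [4] 7/3 → 0 ('')
  [5] 3/6 → 2 ('ba')
  [6] 6/12 → 1 ('b')
  [7] 12/17 → 2 ('bb')
  [8] 17/13 → 1 ('b')
  [9] 13/18 → 1 ('b')
  [10] 18/5 → 0 ('')
  [11] 5/11 → 2 ('cb')
  [12] 11/14 → 1 ('c')
  [13] 14/19 → 0 ('')
  [14] 19/15 → 1 ('d')
  [15] 15/2 → 1 ('d')
  [16] 2/10 → 1 ('d')
  [17] 10/1 → 1 ('d')
  [18] 1/9 → 2 ('dd')
  [19] 9/8 → 2 ('dd')

n(n+1)/2 = 20·21/2 = 210
Σ LCP = 0 + 1 + 1 + 3 + 0 + 2 + 1 + 2 + 1 + 1 + 0 + 2 + 1 + 0 + 1 + 1 + 1 + 1 + 2 + 2 = 23
distinct = 210 − 23 = 187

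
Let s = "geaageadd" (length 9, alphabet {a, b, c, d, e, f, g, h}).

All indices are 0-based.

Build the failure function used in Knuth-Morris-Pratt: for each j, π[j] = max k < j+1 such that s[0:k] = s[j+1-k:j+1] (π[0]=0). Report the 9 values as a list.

[0, 0, 0, 0, 1, 2, 3, 0, 0]

π[0] = 0
j=1 s[j]='e': π[1]=0 (border '')
j=2 s[j]='a': π[2]=0 (border '')
j=3 s[j]='a': π[3]=0 (border '')
j=4 s[j]='g': π[4]=1 (border 'g')
j=5 s[j]='e': π[5]=2 (border 'ge')
j=6 s[j]='a': π[6]=3 (border 'gea')
j=7 s[j]='d': k: 3→0; π[7]=0 (border '')
j=8 s[j]='d': π[8]=0 (border '')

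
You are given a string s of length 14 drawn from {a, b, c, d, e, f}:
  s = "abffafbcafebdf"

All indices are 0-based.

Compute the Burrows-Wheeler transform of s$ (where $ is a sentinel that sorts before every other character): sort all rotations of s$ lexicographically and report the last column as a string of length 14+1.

f$fcfeabbfdfaab

rank  rotation         last
    0  $abffafbcafebdf  f
    1  abffafbcafebdf$  $
    2  afbcafebdf$abff  f
    3  afebdf$abffafbc  c
    4  bcafebdf$abffaf  f
    5  bdf$abffafbcafe  e
    6  bffafbcafebdf$a  a
    7  cafebdf$abffafb  b
    8  df$abffafbcafeb  b
    9  ebdf$abffafbcaf  f
   10  f$abffafbcafebd  d
   11  fafbcafebdf$abf  f
   12  fbcafebdf$abffa  a
   13  febdf$abffafbca  a
   14  ffafbcafebdf$ab  b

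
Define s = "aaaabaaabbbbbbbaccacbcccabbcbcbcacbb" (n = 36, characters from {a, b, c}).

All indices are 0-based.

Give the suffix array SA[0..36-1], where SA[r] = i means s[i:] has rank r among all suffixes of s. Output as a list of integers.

sorted suffixes:
  #0 SA[0]=0  'aaaabaaabbbbbbbaccacbcccabbcbcbcacbb'
  #1 SA[1]=1  'aaabaaabbbbbbbaccacbcccabbcbcbcacbb'
  #2 SA[2]=5  'aaabbbbbbbaccacbcccabbcbcbcacbb'
  #3 SA[3]=2  'aabaaabbbbbbbaccacbcccabbcbcbcacbb'
  #4 SA[4]=6  'aabbbbbbbaccacbcccabbcbcbcacbb'
  #5 SA[5]=3  'abaaabbbbbbbaccacbcccabbcbcbcacbb'
  #6 SA[6]=7  'abbbbbbbaccacbcccabbcbcbcacbb'
  #7 SA[7]=24  'abbcbcbcacbb'
  #8 SA[8]=32  'acbb'
  #9 SA[9]=18  'acbcccabbcbcbcacbb'
  #10 SA[10]=15  'accacbcccabbcbcbcacbb'
  #11 SA[11]=35  'b'
  #12 SA[12]=4  'baaabbbbbbbaccacbcccabbcbcbcacbb'
  #13 SA[13]=14  'baccacbcccabbcbcbcacbb'
  #14 SA[14]=34  'bb'
  #15 SA[15]=13  'bbaccacbcccabbcbcbcacbb'
  #16 SA[16]=12  'bbbaccacbcccabbcbcbcacbb'
  #17 SA[17]=11  'bbbbaccacbcccabbcbcbcacbb'
  #18 SA[18]=10  'bbbbbaccacbcccabbcbcbcacbb'
  #19 SA[19]=9  'bbbbbbaccacbcccabbcbcbcacbb'
  #20 SA[20]=8  'bbbbbbbaccacbcccabbcbcbcacbb'
  #21 SA[21]=25  'bbcbcbcacbb'
  #22 SA[22]=30  'bcacbb'
  #23 SA[23]=28  'bcbcacbb'
  #24 SA[24]=26  'bcbcbcacbb'
  #25 SA[25]=20  'bcccabbcbcbcacbb'
  #26 SA[26]=23  'cabbcbcbcacbb'
  #27 SA[27]=31  'cacbb'
  #28 SA[28]=17  'cacbcccabbcbcbcacbb'
  #29 SA[29]=33  'cbb'
  #30 SA[30]=29  'cbcacbb'
  #31 SA[31]=27  'cbcbcacbb'
  #32 SA[32]=19  'cbcccabbcbcbcacbb'
  #33 SA[33]=22  'ccabbcbcbcacbb'
  #34 SA[34]=16  'ccacbcccabbcbcbcacbb'
  #35 SA[35]=21  'cccabbcbcbcacbb'

[0, 1, 5, 2, 6, 3, 7, 24, 32, 18, 15, 35, 4, 14, 34, 13, 12, 11, 10, 9, 8, 25, 30, 28, 26, 20, 23, 31, 17, 33, 29, 27, 19, 22, 16, 21]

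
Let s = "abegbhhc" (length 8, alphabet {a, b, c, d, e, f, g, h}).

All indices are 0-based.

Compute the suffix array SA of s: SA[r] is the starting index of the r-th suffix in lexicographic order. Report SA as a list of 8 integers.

sorted suffixes:
  #0 SA[0]=0  'abegbhhc'
  #1 SA[1]=1  'begbhhc'
  #2 SA[2]=4  'bhhc'
  #3 SA[3]=7  'c'
  #4 SA[4]=2  'egbhhc'
  #5 SA[5]=3  'gbhhc'
  #6 SA[6]=6  'hc'
  #7 SA[7]=5  'hhc'

[0, 1, 4, 7, 2, 3, 6, 5]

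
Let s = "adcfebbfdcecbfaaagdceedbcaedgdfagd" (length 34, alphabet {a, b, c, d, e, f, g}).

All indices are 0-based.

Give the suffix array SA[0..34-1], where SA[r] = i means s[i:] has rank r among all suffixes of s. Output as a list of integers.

[14, 15, 0, 25, 31, 16, 5, 23, 12, 6, 24, 11, 9, 19, 2, 33, 22, 8, 18, 1, 29, 27, 4, 10, 21, 26, 20, 13, 30, 7, 3, 32, 17, 28]

rank | idx | suffix
   0 |  14 | aaagdceedbcaedgdfagd
   1 |  15 | aagdceedbcaedgdfagd
   2 |   0 | adcfebbfdcecbfaaagdceedbcaedgdfagd
   3 |  25 | aedgdfagd
   4 |  31 | agd
   5 |  16 | agdceedbcaedgdfagd
   6 |   5 | bbfdcecbfaaagdceedbcaedgdfagd
   7 |  23 | bcaedgdfagd
   8 |  12 | bfaaagdceedbcaedgdfagd
   9 |   6 | bfdcecbfaaagdceedbcaedgdfagd
  10 |  24 | caedgdfagd
  11 |  11 | cbfaaagdceedbcaedgdfagd
  12 |   9 | cecbfaaagdceedbcaedgdfagd
  13 |  19 | ceedbcaedgdfagd
  14 |   2 | cfebbfdcecbfaaagdceedbcaedgdfagd
  15 |  33 | d
  16 |  22 | dbcaedgdfagd
  17 |   8 | dcecbfaaagdceedbcaedgdfagd
  18 |  18 | dceedbcaedgdfagd
  19 |   1 | dcfebbfdcecbfaaagdceedbcaedgdfagd
  20 |  29 | dfagd
  21 |  27 | dgdfagd
  22 |   4 | ebbfdcecbfaaagdceedbcaedgdfagd
  23 |  10 | ecbfaaagdceedbcaedgdfagd
  24 |  21 | edbcaedgdfagd
  25 |  26 | edgdfagd
  26 |  20 | eedbcaedgdfagd
  27 |  13 | faaagdceedbcaedgdfagd
  28 |  30 | fagd
  29 |   7 | fdcecbfaaagdceedbcaedgdfagd
  30 |   3 | febbfdcecbfaaagdceedbcaedgdfagd
  31 |  32 | gd
  32 |  17 | gdceedbcaedgdfagd
  33 |  28 | gdfagd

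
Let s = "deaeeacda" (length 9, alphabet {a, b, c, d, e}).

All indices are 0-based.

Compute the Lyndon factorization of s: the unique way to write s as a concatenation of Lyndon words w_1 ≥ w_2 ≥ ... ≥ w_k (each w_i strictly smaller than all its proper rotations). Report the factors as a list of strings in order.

["de", "aee", "acd", "a"]

emit factor 1: 'de' (i=0, period=2)
emit factor 2: 'aee' (i=2, period=3)
emit factor 3: 'acd' (i=5, period=3)
emit factor 4: 'a' (i=8, period=1)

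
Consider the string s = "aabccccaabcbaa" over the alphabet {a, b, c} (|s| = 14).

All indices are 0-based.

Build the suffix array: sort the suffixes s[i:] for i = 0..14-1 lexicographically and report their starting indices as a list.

rank→(start, suffix):
  0 → (13, 'a')
  1 → (12, 'aa')
  2 → (7, 'aabcbaa')
  3 → (0, 'aabccccaabcbaa')
  4 → (8, 'abcbaa')
  5 → (1, 'abccccaabcbaa')
  6 → (11, 'baa')
  7 → (9, 'bcbaa')
  8 → (2, 'bccccaabcbaa')
  9 → (6, 'caabcbaa')
  10 → (10, 'cbaa')
  11 → (5, 'ccaabcbaa')
  12 → (4, 'cccaabcbaa')
  13 → (3, 'ccccaabcbaa')

[13, 12, 7, 0, 8, 1, 11, 9, 2, 6, 10, 5, 4, 3]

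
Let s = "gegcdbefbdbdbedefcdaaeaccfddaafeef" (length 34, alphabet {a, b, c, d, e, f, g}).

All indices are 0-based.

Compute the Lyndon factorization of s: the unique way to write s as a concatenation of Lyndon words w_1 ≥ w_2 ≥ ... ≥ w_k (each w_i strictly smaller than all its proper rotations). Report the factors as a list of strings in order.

["g", "eg", "cd", "bef", "bdbdbedefcd", "aaeaccfddaafeef"]

emit factor 1: 'g' (i=0, period=1)
emit factor 2: 'eg' (i=1, period=2)
emit factor 3: 'cd' (i=3, period=2)
emit factor 4: 'bef' (i=5, period=3)
emit factor 5: 'bdbdbedefcd' (i=8, period=11)
emit factor 6: 'aaeaccfddaafeef' (i=19, period=15)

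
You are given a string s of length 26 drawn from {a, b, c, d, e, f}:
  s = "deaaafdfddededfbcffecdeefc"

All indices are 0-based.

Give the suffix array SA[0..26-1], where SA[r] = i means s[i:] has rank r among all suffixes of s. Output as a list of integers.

sorted suffixes:
  #0 SA[0]=2  'aaafdfddededfbcffecdeefc'
  #1 SA[1]=3  'aafdfddededfbcffecdeefc'
  #2 SA[2]=4  'afdfddededfbcffecdeefc'
  #3 SA[3]=15  'bcffecdeefc'
  #4 SA[4]=25  'c'
  #5 SA[5]=20  'cdeefc'
  #6 SA[6]=16  'cffecdeefc'
  #7 SA[7]=8  'ddededfbcffecdeefc'
  #8 SA[8]=0  'deaaafdfddededfbcffecdeefc'
  #9 SA[9]=9  'dededfbcffecdeefc'
  #10 SA[10]=11  'dedfbcffecdeefc'
  #11 SA[11]=21  'deefc'
  #12 SA[12]=13  'dfbcffecdeefc'
  #13 SA[13]=6  'dfddededfbcffecdeefc'
  #14 SA[14]=1  'eaaafdfddededfbcffecdeefc'
  #15 SA[15]=19  'ecdeefc'
  #16 SA[16]=10  'ededfbcffecdeefc'
  #17 SA[17]=12  'edfbcffecdeefc'
  #18 SA[18]=22  'eefc'
  #19 SA[19]=23  'efc'
  #20 SA[20]=14  'fbcffecdeefc'
  #21 SA[21]=24  'fc'
  #22 SA[22]=7  'fddededfbcffecdeefc'
  #23 SA[23]=5  'fdfddededfbcffecdeefc'
  #24 SA[24]=18  'fecdeefc'
  #25 SA[25]=17  'ffecdeefc'

[2, 3, 4, 15, 25, 20, 16, 8, 0, 9, 11, 21, 13, 6, 1, 19, 10, 12, 22, 23, 14, 24, 7, 5, 18, 17]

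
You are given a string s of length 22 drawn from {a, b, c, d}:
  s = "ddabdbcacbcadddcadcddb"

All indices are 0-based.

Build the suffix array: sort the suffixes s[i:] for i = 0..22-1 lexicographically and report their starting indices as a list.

rank→(start, suffix):
  0 → (2, 'abdbcacbcadddcadcddb')
  1 → (7, 'acbcadddcadcddb')
  2 → (16, 'adcddb')
  3 → (11, 'adddcadcddb')
  4 → (21, 'b')
  5 → (5, 'bcacbcadddcadcddb')
  6 → (9, 'bcadddcadcddb')
  7 → (3, 'bdbcacbcadddcadcddb')
  8 → (6, 'cacbcadddcadcddb')
  9 → (15, 'cadcddb')
  10 → (10, 'cadddcadcddb')
  11 → (8, 'cbcadddcadcddb')
  12 → (18, 'cddb')
  13 → (1, 'dabdbcacbcadddcadcddb')
  14 → (20, 'db')
  15 → (4, 'dbcacbcadddcadcddb')
  16 → (14, 'dcadcddb')
  17 → (17, 'dcddb')
  18 → (0, 'ddabdbcacbcadddcadcddb')
  19 → (19, 'ddb')
  20 → (13, 'ddcadcddb')
  21 → (12, 'dddcadcddb')

[2, 7, 16, 11, 21, 5, 9, 3, 6, 15, 10, 8, 18, 1, 20, 4, 14, 17, 0, 19, 13, 12]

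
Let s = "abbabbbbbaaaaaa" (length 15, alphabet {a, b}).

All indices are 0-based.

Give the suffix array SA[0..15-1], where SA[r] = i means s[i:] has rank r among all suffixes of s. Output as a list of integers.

[14, 13, 12, 11, 10, 9, 0, 3, 8, 2, 7, 1, 6, 5, 4]

sorted suffixes:
  #0 SA[0]=14  'a'
  #1 SA[1]=13  'aa'
  #2 SA[2]=12  'aaa'
  #3 SA[3]=11  'aaaa'
  #4 SA[4]=10  'aaaaa'
  #5 SA[5]=9  'aaaaaa'
  #6 SA[6]=0  'abbabbbbbaaaaaa'
  #7 SA[7]=3  'abbbbbaaaaaa'
  #8 SA[8]=8  'baaaaaa'
  #9 SA[9]=2  'babbbbbaaaaaa'
  #10 SA[10]=7  'bbaaaaaa'
  #11 SA[11]=1  'bbabbbbbaaaaaa'
  #12 SA[12]=6  'bbbaaaaaa'
  #13 SA[13]=5  'bbbbaaaaaa'
  #14 SA[14]=4  'bbbbbaaaaaa'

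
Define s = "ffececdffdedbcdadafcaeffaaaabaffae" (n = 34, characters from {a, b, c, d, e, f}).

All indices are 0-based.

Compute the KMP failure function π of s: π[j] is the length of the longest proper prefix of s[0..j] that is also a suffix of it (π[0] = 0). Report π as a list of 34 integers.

π[0] = 0
j=1 s[j]='f': π[1]=1 (border 'f')
j=2 s[j]='e': k: 1→0; π[2]=0 (border '')
j=3 s[j]='c': π[3]=0 (border '')
j=4 s[j]='e': π[4]=0 (border '')
j=5 s[j]='c': π[5]=0 (border '')
j=6 s[j]='d': π[6]=0 (border '')
j=7 s[j]='f': π[7]=1 (border 'f')
j=8 s[j]='f': π[8]=2 (border 'ff')
j=9 s[j]='d': k: 2→1→0; π[9]=0 (border '')
j=10 s[j]='e': π[10]=0 (border '')
j=11 s[j]='d': π[11]=0 (border '')
j=12 s[j]='b': π[12]=0 (border '')
j=13 s[j]='c': π[13]=0 (border '')
j=14 s[j]='d': π[14]=0 (border '')
j=15 s[j]='a': π[15]=0 (border '')
j=16 s[j]='d': π[16]=0 (border '')
j=17 s[j]='a': π[17]=0 (border '')
j=18 s[j]='f': π[18]=1 (border 'f')
j=19 s[j]='c': k: 1→0; π[19]=0 (border '')
j=20 s[j]='a': π[20]=0 (border '')
j=21 s[j]='e': π[21]=0 (border '')
j=22 s[j]='f': π[22]=1 (border 'f')
j=23 s[j]='f': π[23]=2 (border 'ff')
j=24 s[j]='a': k: 2→1→0; π[24]=0 (border '')
j=25 s[j]='a': π[25]=0 (border '')
j=26 s[j]='a': π[26]=0 (border '')
j=27 s[j]='a': π[27]=0 (border '')
j=28 s[j]='b': π[28]=0 (border '')
j=29 s[j]='a': π[29]=0 (border '')
j=30 s[j]='f': π[30]=1 (border 'f')
j=31 s[j]='f': π[31]=2 (border 'ff')
j=32 s[j]='a': k: 2→1→0; π[32]=0 (border '')
j=33 s[j]='e': π[33]=0 (border '')

[0, 1, 0, 0, 0, 0, 0, 1, 2, 0, 0, 0, 0, 0, 0, 0, 0, 0, 1, 0, 0, 0, 1, 2, 0, 0, 0, 0, 0, 0, 1, 2, 0, 0]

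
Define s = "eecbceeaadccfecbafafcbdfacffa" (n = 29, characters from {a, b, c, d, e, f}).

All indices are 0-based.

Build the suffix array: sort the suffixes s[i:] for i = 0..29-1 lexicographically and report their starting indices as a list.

sorted suffixes:
  #0 SA[0]=28  'a'
  #1 SA[1]=7  'aadccfecbafafcbdfacffa'
  #2 SA[2]=24  'acffa'
  #3 SA[3]=8  'adccfecbafafcbdfacffa'
  #4 SA[4]=16  'afafcbdfacffa'
  #5 SA[5]=18  'afcbdfacffa'
  #6 SA[6]=15  'bafafcbdfacffa'
  #7 SA[7]=3  'bceeaadccfecbafafcbdfacffa'
  #8 SA[8]=21  'bdfacffa'
  #9 SA[9]=14  'cbafafcbdfacffa'
  #10 SA[10]=2  'cbceeaadccfecbafafcbdfacffa'
  #11 SA[11]=20  'cbdfacffa'
  #12 SA[12]=10  'ccfecbafafcbdfacffa'
  #13 SA[13]=4  'ceeaadccfecbafafcbdfacffa'
  #14 SA[14]=11  'cfecbafafcbdfacffa'
  #15 SA[15]=25  'cffa'
  #16 SA[16]=9  'dccfecbafafcbdfacffa'
  #17 SA[17]=22  'dfacffa'
  #18 SA[18]=6  'eaadccfecbafafcbdfacffa'
  #19 SA[19]=13  'ecbafafcbdfacffa'
  #20 SA[20]=1  'ecbceeaadccfecbafafcbdfacffa'
  #21 SA[21]=5  'eeaadccfecbafafcbdfacffa'
  #22 SA[22]=0  'eecbceeaadccfecbafafcbdfacffa'
  #23 SA[23]=27  'fa'
  #24 SA[24]=23  'facffa'
  #25 SA[25]=17  'fafcbdfacffa'
  #26 SA[26]=19  'fcbdfacffa'
  #27 SA[27]=12  'fecbafafcbdfacffa'
  #28 SA[28]=26  'ffa'

[28, 7, 24, 8, 16, 18, 15, 3, 21, 14, 2, 20, 10, 4, 11, 25, 9, 22, 6, 13, 1, 5, 0, 27, 23, 17, 19, 12, 26]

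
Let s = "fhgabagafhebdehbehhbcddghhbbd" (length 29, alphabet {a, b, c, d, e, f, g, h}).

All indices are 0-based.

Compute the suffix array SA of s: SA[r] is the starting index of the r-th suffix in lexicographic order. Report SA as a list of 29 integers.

rank | idx | suffix
   0 |   3 | abagafhebdehbehhbcddghhbbd
   1 |   7 | afhebdehbehhbcddghhbbd
   2 |   5 | agafhebdehbehhbcddghhbbd
   3 |   4 | bagafhebdehbehhbcddghhbbd
   4 |  26 | bbd
   5 |  19 | bcddghhbbd
   6 |  27 | bd
   7 |  11 | bdehbehhbcddghhbbd
   8 |  15 | behhbcddghhbbd
   9 |  20 | cddghhbbd
  10 |  28 | d
  11 |  21 | ddghhbbd
  12 |  12 | dehbehhbcddghhbbd
  13 |  22 | dghhbbd
  14 |  10 | ebdehbehhbcddghhbbd
  15 |  13 | ehbehhbcddghhbbd
  16 |  16 | ehhbcddghhbbd
  17 |   8 | fhebdehbehhbcddghhbbd
  18 |   0 | fhgabagafhebdehbehhbcddghhbbd
  19 |   2 | gabagafhebdehbehhbcddghhbbd
  20 |   6 | gafhebdehbehhbcddghhbbd
  21 |  23 | ghhbbd
  22 |  25 | hbbd
  23 |  18 | hbcddghhbbd
  24 |  14 | hbehhbcddghhbbd
  25 |   9 | hebdehbehhbcddghhbbd
  26 |   1 | hgabagafhebdehbehhbcddghhbbd
  27 |  24 | hhbbd
  28 |  17 | hhbcddghhbbd

[3, 7, 5, 4, 26, 19, 27, 11, 15, 20, 28, 21, 12, 22, 10, 13, 16, 8, 0, 2, 6, 23, 25, 18, 14, 9, 1, 24, 17]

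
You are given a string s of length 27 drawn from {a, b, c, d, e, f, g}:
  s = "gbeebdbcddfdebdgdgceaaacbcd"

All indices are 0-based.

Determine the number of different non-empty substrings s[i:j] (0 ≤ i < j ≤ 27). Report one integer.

rank→(start, suffix):
  0 → (20, 'aaacbcd')
  1 → (21, 'aacbcd')
  2 → (22, 'acbcd')
  3 → (24, 'bcd')
  4 → (6, 'bcddfdebdgdgceaaacbcd')
  5 → (4, 'bdbcddfdebdgdgceaaacbcd')
  6 → (13, 'bdgdgceaaacbcd')
  7 → (1, 'beebdbcddfdebdgdgceaaacbcd')
  8 → (23, 'cbcd')
  9 → (25, 'cd')
  10 → (7, 'cddfdebdgdgceaaacbcd')
  11 → (18, 'ceaaacbcd')
  12 → (26, 'd')
  13 → (5, 'dbcddfdebdgdgceaaacbcd')
  14 → (8, 'ddfdebdgdgceaaacbcd')
  15 → (11, 'debdgdgceaaacbcd')
  16 → (9, 'dfdebdgdgceaaacbcd')
  17 → (16, 'dgceaaacbcd')
  18 → (14, 'dgdgceaaacbcd')
  19 → (19, 'eaaacbcd')
  20 → (3, 'ebdbcddfdebdgdgceaaacbcd')
  21 → (12, 'ebdgdgceaaacbcd')
  22 → (2, 'eebdbcddfdebdgdgceaaacbcd')
  23 → (10, 'fdebdgdgceaaacbcd')
  24 → (0, 'gbeebdbcddfdebdgdgceaaacbcd')
  25 → (17, 'gceaaacbcd')
  26 → (15, 'gdgceaaacbcd')

SA = [20, 21, 22, 24, 6, 4, 13, 1, 23, 25, 7, 18, 26, 5, 8, 11, 9, 16, 14, 19, 3, 12, 2, 10, 0, 17, 15]
rank  pair      lcp
   1  s[20:],s[21:]  2  'aa'
   2  s[21:],s[22:]  1  'a'
   3  s[22:],s[24:]  0  ''
   4  s[24:],s[6:]  3  'bcd'
   5  s[6:],s[4:]  1  'b'
   6  s[4:],s[13:]  2  'bd'
   7  s[13:],s[1:]  1  'b'
   8  s[1:],s[23:]  0  ''
   9  s[23:],s[25:]  1  'c'
  10  s[25:],s[7:]  2  'cd'
  11  s[7:],s[18:]  1  'c'
  12  s[18:],s[26:]  0  ''
  13  s[26:],s[5:]  1  'd'
  14  s[5:],s[8:]  1  'd'
  15  s[8:],s[11:]  1  'd'
  16  s[11:],s[9:]  1  'd'
  17  s[9:],s[16:]  1  'd'
  18  s[16:],s[14:]  2  'dg'
  19  s[14:],s[19:]  0  ''
  20  s[19:],s[3:]  1  'e'
  21  s[3:],s[12:]  3  'ebd'
  22  s[12:],s[2:]  1  'e'
  23  s[2:],s[10:]  0  ''
  24  s[10:],s[0:]  0  ''
  25  s[0:],s[17:]  1  'g'
  26  s[17:],s[15:]  1  'g'

n(n+1)/2 = 27·28/2 = 378
Σ LCP = 0 + 2 + 1 + 0 + 3 + 1 + 2 + 1 + 0 + 1 + 2 + 1 + 0 + 1 + 1 + 1 + 1 + 1 + 2 + 0 + 1 + 3 + 1 + 0 + 0 + 1 + 1 = 28
distinct = 378 − 28 = 350

350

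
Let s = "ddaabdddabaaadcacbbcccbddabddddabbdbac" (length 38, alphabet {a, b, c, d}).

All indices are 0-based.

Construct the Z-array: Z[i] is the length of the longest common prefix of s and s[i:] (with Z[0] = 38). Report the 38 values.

Z[0]=38
i=1: fresh scan; Z[1]=1 scan→box=[1,2)
i=2: fresh scan; Z[2]=0
i=3: fresh scan; Z[3]=0
i=4: fresh scan; Z[4]=0
i=5: fresh scan; Z[5]=2 scan→box=[5,7)
i=6: min(r-i=1, Z[1]=1)=1; Z[6]=3 scan→box=[6,9)
i=7: min(r-i=2, Z[1]=1)=1; Z[7]=1
i=8: min(r-i=1, Z[2]=0)=0; Z[8]=0
i=9: fresh scan; Z[9]=0
i=10: fresh scan; Z[10]=0
i=11: fresh scan; Z[11]=0
i=12: fresh scan; Z[12]=0
i=13: fresh scan; Z[13]=1 scan→box=[13,14)
i=14: fresh scan; Z[14]=0
i=15: fresh scan; Z[15]=0
i=16: fresh scan; Z[16]=0
i=17: fresh scan; Z[17]=0
i=18: fresh scan; Z[18]=0
i=19: fresh scan; Z[19]=0
i=20: fresh scan; Z[20]=0
i=21: fresh scan; Z[21]=0
i=22: fresh scan; Z[22]=0
i=23: fresh scan; Z[23]=3 scan→box=[23,26)
i=24: min(r-i=2, Z[1]=1)=1; Z[24]=1
i=25: min(r-i=1, Z[2]=0)=0; Z[25]=0
i=26: fresh scan; Z[26]=0
i=27: fresh scan; Z[27]=2 scan→box=[27,29)
i=28: min(r-i=1, Z[1]=1)=1; Z[28]=2 scan→box=[28,30)
i=29: min(r-i=1, Z[1]=1)=1; Z[29]=3 scan→box=[29,32)
i=30: min(r-i=2, Z[1]=1)=1; Z[30]=1
i=31: min(r-i=1, Z[2]=0)=0; Z[31]=0
i=32: fresh scan; Z[32]=0
i=33: fresh scan; Z[33]=0
i=34: fresh scan; Z[34]=1 scan→box=[34,35)
i=35: fresh scan; Z[35]=0
i=36: fresh scan; Z[36]=0
i=37: fresh scan; Z[37]=0

[38, 1, 0, 0, 0, 2, 3, 1, 0, 0, 0, 0, 0, 1, 0, 0, 0, 0, 0, 0, 0, 0, 0, 3, 1, 0, 0, 2, 2, 3, 1, 0, 0, 0, 1, 0, 0, 0]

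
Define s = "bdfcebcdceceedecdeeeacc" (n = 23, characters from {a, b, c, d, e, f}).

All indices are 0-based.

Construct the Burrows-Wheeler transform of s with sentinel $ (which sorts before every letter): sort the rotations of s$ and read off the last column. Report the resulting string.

rank  rotation                  last
    0  $bdfcebcdceceedecdeeeacc  c
    1  acc$bdfcebcdceceedecdeee  e
    2  bcdceceedecdeeeacc$bdfce  e
    3  bdfcebcdceceedecdeeeacc$  $
    4  c$bdfcebcdceceedecdeeeac  c
    5  cc$bdfcebcdceceedecdeeea  a
    6  cdceceedecdeeeacc$bdfceb  b
    7  cdeeeacc$bdfcebcdceceede  e
    8  cebcdceceedecdeeeacc$bdf  f
    9  ceceedecdeeeacc$bdfcebcd  d
   10  ceedecdeeeacc$bdfcebcdce  e
   11  dceceedecdeeeacc$bdfcebc  c
   12  decdeeeacc$bdfcebcdcecee  e
   13  deeeacc$bdfcebcdceceedec  c
   14  dfcebcdceceedecdeeeacc$b  b
   15  eacc$bdfcebcdceceedecdee  e
   16  ebcdceceedecdeeeacc$bdfc  c
   17  ecdeeeacc$bdfcebcdceceed  d
   18  eceedecdeeeacc$bdfcebcdc  c
   19  edecdeeeacc$bdfcebcdcece  e
   20  eeacc$bdfcebcdceceedecde  e
   21  eedecdeeeacc$bdfcebcdcec  c
   22  eeeacc$bdfcebcdceceedecd  d
   23  fcebcdceceedecdeeeacc$bd  d

cee$cabefdececbecdceecdd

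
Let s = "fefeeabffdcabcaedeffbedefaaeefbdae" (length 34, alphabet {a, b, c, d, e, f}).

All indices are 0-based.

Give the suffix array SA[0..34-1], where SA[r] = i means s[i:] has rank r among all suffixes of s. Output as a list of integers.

[25, 11, 5, 32, 14, 26, 12, 30, 20, 6, 10, 13, 31, 9, 22, 16, 33, 4, 21, 15, 3, 27, 23, 28, 1, 17, 24, 29, 19, 8, 2, 0, 18, 7]

rank | idx | suffix
   0 |  25 | aaeefbdae
   1 |  11 | abcaedeffbedefaaeefbdae
   2 |   5 | abffdcabcaedeffbedefaaeefbdae
   3 |  32 | ae
   4 |  14 | aedeffbedefaaeefbdae
   5 |  26 | aeefbdae
   6 |  12 | bcaedeffbedefaaeefbdae
   7 |  30 | bdae
   8 |  20 | bedefaaeefbdae
   9 |   6 | bffdcabcaedeffbedefaaeefbdae
  10 |  10 | cabcaedeffbedefaaeefbdae
  11 |  13 | caedeffbedefaaeefbdae
  12 |  31 | dae
  13 |   9 | dcabcaedeffbedefaaeefbdae
  14 |  22 | defaaeefbdae
  15 |  16 | deffbedefaaeefbdae
  16 |  33 | e
  17 |   4 | eabffdcabcaedeffbedefaaeefbdae
  18 |  21 | edefaaeefbdae
  19 |  15 | edeffbedefaaeefbdae
  20 |   3 | eeabffdcabcaedeffbedefaaeefbdae
  21 |  27 | eefbdae
  22 |  23 | efaaeefbdae
  23 |  28 | efbdae
  24 |   1 | efeeabffdcabcaedeffbedefaaeefbdae
  25 |  17 | effbedefaaeefbdae
  26 |  24 | faaeefbdae
  27 |  29 | fbdae
  28 |  19 | fbedefaaeefbdae
  29 |   8 | fdcabcaedeffbedefaaeefbdae
  30 |   2 | feeabffdcabcaedeffbedefaaeefbdae
  31 |   0 | fefeeabffdcabcaedeffbedefaaeefbdae
  32 |  18 | ffbedefaaeefbdae
  33 |   7 | ffdcabcaedeffbedefaaeefbdae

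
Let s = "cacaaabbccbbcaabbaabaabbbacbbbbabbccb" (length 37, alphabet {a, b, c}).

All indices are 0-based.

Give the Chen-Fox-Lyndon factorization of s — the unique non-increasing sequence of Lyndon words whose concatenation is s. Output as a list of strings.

["c", "ac", "aaabbccbbcaabbaabaabbbacbbbbabbccb"]

emit factor 1: 'c' (i=0, period=1)
emit factor 2: 'ac' (i=1, period=2)
emit factor 3: 'aaabbccbbcaabbaabaabbbacbbbbabbccb' (i=3, period=34)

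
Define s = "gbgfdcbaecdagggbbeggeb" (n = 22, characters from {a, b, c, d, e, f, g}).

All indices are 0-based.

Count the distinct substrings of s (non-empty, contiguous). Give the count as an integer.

sorted suffixes:
  #0 SA[0]=7  'aecdagggbbeggeb'
  #1 SA[1]=11  'agggbbeggeb'
  #2 SA[2]=21  'b'
  #3 SA[3]=6  'baecdagggbbeggeb'
  #4 SA[4]=15  'bbeggeb'
  #5 SA[5]=16  'beggeb'
  #6 SA[6]=1  'bgfdcbaecdagggbbeggeb'
  #7 SA[7]=5  'cbaecdagggbbeggeb'
  #8 SA[8]=9  'cdagggbbeggeb'
  #9 SA[9]=10  'dagggbbeggeb'
  #10 SA[10]=4  'dcbaecdagggbbeggeb'
  #11 SA[11]=20  'eb'
  #12 SA[12]=8  'ecdagggbbeggeb'
  #13 SA[13]=17  'eggeb'
  #14 SA[14]=3  'fdcbaecdagggbbeggeb'
  #15 SA[15]=14  'gbbeggeb'
  #16 SA[16]=0  'gbgfdcbaecdagggbbeggeb'
  #17 SA[17]=19  'geb'
  #18 SA[18]=2  'gfdcbaecdagggbbeggeb'
  #19 SA[19]=13  'ggbbeggeb'
  #20 SA[20]=18  'ggeb'
  #21 SA[21]=12  'gggbbeggeb'

SA = [7, 11, 21, 6, 15, 16, 1, 5, 9, 10, 4, 20, 8, 17, 3, 14, 0, 19, 2, 13, 18, 12]
rank  pair      lcp
   1  s[7:],s[11:]  1  'a'
   2  s[11:],s[21:]  0  ''
   3  s[21:],s[6:]  1  'b'
   4  s[6:],s[15:]  1  'b'
   5  s[15:],s[16:]  1  'b'
   6  s[16:],s[1:]  1  'b'
   7  s[1:],s[5:]  0  ''
   8  s[5:],s[9:]  1  'c'
   9  s[9:],s[10:]  0  ''
  10  s[10:],s[4:]  1  'd'
  11  s[4:],s[20:]  0  ''
  12  s[20:],s[8:]  1  'e'
  13  s[8:],s[17:]  1  'e'
  14  s[17:],s[3:]  0  ''
  15  s[3:],s[14:]  0  ''
  16  s[14:],s[0:]  2  'gb'
  17  s[0:],s[19:]  1  'g'
  18  s[19:],s[2:]  1  'g'
  19  s[2:],s[13:]  1  'g'
  20  s[13:],s[18:]  2  'gg'
  21  s[18:],s[12:]  2  'gg'

n(n+1)/2 = 22·23/2 = 253
Σ LCP = 0 + 1 + 0 + 1 + 1 + 1 + 1 + 0 + 1 + 0 + 1 + 0 + 1 + 1 + 0 + 0 + 2 + 1 + 1 + 1 + 2 + 2 = 18
distinct = 253 − 18 = 235

235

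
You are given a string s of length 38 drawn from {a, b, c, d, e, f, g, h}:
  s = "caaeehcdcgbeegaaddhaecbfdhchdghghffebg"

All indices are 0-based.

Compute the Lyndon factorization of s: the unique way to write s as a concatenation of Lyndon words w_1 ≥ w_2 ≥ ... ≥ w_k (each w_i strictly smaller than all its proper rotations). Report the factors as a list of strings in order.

emit factor 1: 'c' (i=0, period=1)
emit factor 2: 'aaeehcdcgbeeg' (i=1, period=13)
emit factor 3: 'aaddhaecbfdhchdghghffebg' (i=14, period=24)

["c", "aaeehcdcgbeeg", "aaddhaecbfdhchdghghffebg"]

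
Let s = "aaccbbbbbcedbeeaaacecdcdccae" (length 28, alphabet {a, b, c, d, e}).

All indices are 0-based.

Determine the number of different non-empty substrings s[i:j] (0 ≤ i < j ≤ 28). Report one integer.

rank→(start, suffix):
  0 → (15, 'aaacecdcdccae')
  1 → (0, 'aaccbbbbbcedbeeaaacecdcdccae')
  2 → (16, 'aacecdcdccae')
  3 → (1, 'accbbbbbcedbeeaaacecdcdccae')
  4 → (17, 'acecdcdccae')
  5 → (26, 'ae')
  6 → (4, 'bbbbbcedbeeaaacecdcdccae')
  7 → (5, 'bbbbcedbeeaaacecdcdccae')
  8 → (6, 'bbbcedbeeaaacecdcdccae')
  9 → (7, 'bbcedbeeaaacecdcdccae')
  10 → (8, 'bcedbeeaaacecdcdccae')
  11 → (12, 'beeaaacecdcdccae')
  12 → (25, 'cae')
  13 → (3, 'cbbbbbcedbeeaaacecdcdccae')
  14 → (24, 'ccae')
  15 → (2, 'ccbbbbbcedbeeaaacecdcdccae')
  16 → (22, 'cdccae')
  17 → (20, 'cdcdccae')
  18 → (18, 'cecdcdccae')
  19 → (9, 'cedbeeaaacecdcdccae')
  20 → (11, 'dbeeaaacecdcdccae')
  21 → (23, 'dccae')
  22 → (21, 'dcdccae')
  23 → (27, 'e')
  24 → (14, 'eaaacecdcdccae')
  25 → (19, 'ecdcdccae')
  26 → (10, 'edbeeaaacecdcdccae')
  27 → (13, 'eeaaacecdcdccae')

SA = [15, 0, 16, 1, 17, 26, 4, 5, 6, 7, 8, 12, 25, 3, 24, 2, 22, 20, 18, 9, 11, 23, 21, 27, 14, 19, 10, 13]
i: (SA[i-1],SA[i]) lcp shared
  1: (15,0) 2 'aa'
  2: (0,16) 3 'aac'
  3: (16,1) 1 'a'
  4: (1,17) 2 'ac'
  5: (17,26) 1 'a'
  6: (26,4) 0 ''
  7: (4,5) 4 'bbbb'
  8: (5,6) 3 'bbb'
  9: (6,7) 2 'bb'
  10: (7,8) 1 'b'
  11: (8,12) 1 'b'
  12: (12,25) 0 ''
  13: (25,3) 1 'c'
  14: (3,24) 1 'c'
  15: (24,2) 2 'cc'
  16: (2,22) 1 'c'
  17: (22,20) 3 'cdc'
  18: (20,18) 1 'c'
  19: (18,9) 2 'ce'
  20: (9,11) 0 ''
  21: (11,23) 1 'd'
  22: (23,21) 2 'dc'
  23: (21,27) 0 ''
  24: (27,14) 1 'e'
  25: (14,19) 1 'e'
  26: (19,10) 1 'e'
  27: (10,13) 1 'e'

n(n+1)/2 = 28·29/2 = 406
Σ LCP = 0 + 2 + 3 + 1 + 2 + 1 + 0 + 4 + 3 + 2 + 1 + 1 + 0 + 1 + 1 + 2 + 1 + 3 + 1 + 2 + 0 + 1 + 2 + 0 + 1 + 1 + 1 + 1 = 38
distinct = 406 − 38 = 368

368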